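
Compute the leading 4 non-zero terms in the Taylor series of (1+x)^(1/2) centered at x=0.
x^3/16 - x^2/8 + x/2 + 1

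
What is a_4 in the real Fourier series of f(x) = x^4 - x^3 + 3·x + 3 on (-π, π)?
a_4 = (1/π) ∫_{-π}^{π} f(x)·cos(4x) dx.
Evaluate the integral (use parity and integration by parts as needed): a_4 = -3/16 + π^2/2.

Final answer: -3/16 + π^2/2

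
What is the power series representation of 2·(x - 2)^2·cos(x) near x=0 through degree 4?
-2·x^4/3 + 4·x^3 - 2·x^2 - 8·x + 8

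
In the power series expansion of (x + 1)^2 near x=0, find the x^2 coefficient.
Expand to order 2: (x + 1)^2 = x^2 + 2·x + 1 + O(x^3).
The coefficient of x^2 is 1.

Final answer: 1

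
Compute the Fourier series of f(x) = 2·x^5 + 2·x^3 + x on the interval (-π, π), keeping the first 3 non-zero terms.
(-76·π^2 + 4·π^4 + 458)·sin(x) + (-2·π^4 - 13 + 8·π^2)·sin(2·x) + (-44·π^2/27 + 142/81 + 4·π^4/3)·sin(3·x)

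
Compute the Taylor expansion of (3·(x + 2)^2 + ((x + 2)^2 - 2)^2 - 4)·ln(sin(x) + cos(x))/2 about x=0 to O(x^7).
-13·x^6/30 - 7·x^5/6 - 13·x^4/6 + 3·x^3/2 + 8·x^2 + 6·x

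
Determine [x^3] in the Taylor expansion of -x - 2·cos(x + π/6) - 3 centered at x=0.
Expand to order 3: -x - 2·cos(x + π/6) - 3 = -x^3/6 + √(3)·x^2/2 - 3 - √(3) + O(x^4).
The coefficient of x^3 is -1/6.

Final answer: -1/6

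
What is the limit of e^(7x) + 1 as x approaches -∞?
Evaluate the dominant behaviour as x → -∞; each term tends to a finite value or vanishes.
Limit = 1.

Final answer: 1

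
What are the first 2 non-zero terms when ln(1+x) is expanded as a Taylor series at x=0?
-x^2/2 + x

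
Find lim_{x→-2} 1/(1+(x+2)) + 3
Direct substitution at x = -2 gives 4.

Final answer: 4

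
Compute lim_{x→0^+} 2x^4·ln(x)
This is a 0·∞ indeterminate form at x → 0⁺.
Rewrite the product as 2·ln(x) / x^(-4) and apply L'Hôpital, or use the standard hierarchy x^(-4) ≫ |ln x| as x → 0⁺.
The indeterminate product → 0, so the limit = 0.

Final answer: 0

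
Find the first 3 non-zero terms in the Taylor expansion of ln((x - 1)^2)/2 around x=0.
-x^3/3 - x^2/2 - x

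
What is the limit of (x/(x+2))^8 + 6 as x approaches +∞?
As x → +∞: x/(x+2) = 1/(1 + 2/x) → 1, and the 8th power of a limit-1 base also → 1; with the additive constant, 1 + 6 = 7.
Limit = 7.

Final answer: 7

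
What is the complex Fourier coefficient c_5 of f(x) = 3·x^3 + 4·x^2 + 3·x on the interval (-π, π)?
Compute the real Fourier coefficients first: a_5 = -16/25, b_5 = 114/125 + 6·π^2/5.
Then c_5 = (a_5 − i·b_5)/2 = -8/25 - 3·i·π^2/5 - 57·i/125.

Final answer: -8/25 - 3·i·π^2/5 - 57·i/125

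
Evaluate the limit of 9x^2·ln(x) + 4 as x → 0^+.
The product is a 0·∞ indeterminate form at x → 0⁺.
Rewrite the product as 9·ln(x) / x^(-2) and apply L'Hôpital, or use the standard hierarchy x^(-2) ≫ |ln x| as x → 0⁺.
The indeterminate product → 0, so the limit = 4.

Final answer: 4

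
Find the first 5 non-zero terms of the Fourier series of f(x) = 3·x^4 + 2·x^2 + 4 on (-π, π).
(136 - 24·π^2)·cos(x) + (-7 + 6·π^2)·cos(2·x) + (8/9 - 8·π^2/3)·cos(3·x) + (-1/16 + 3·π^2/2)·cos(4·x) + 4 + 2·π^2/3 + 3·π^4/5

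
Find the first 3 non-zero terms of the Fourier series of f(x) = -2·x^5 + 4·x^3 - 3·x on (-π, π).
(-534 - 4·π^4 + 88·π^2)·sin(x) + (-14·π^2 + 24 + 2·π^4)·sin(2·x) + (-4·π^4/3 - 466/81 + 152·π^2/27)·sin(3·x)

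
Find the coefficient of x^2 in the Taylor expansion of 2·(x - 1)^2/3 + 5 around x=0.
Expand to order 2: 2·(x - 1)^2/3 + 5 = 2·x^2/3 - 4·x/3 + 17/3 + O(x^3).
The coefficient of x^2 is 2/3.

Final answer: 2/3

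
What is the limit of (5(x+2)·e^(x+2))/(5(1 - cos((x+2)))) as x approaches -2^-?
Both numerator and denominator → 0 as x → -2^-; this is a 0/0 indeterminate form.
Expand each to leading order near x = -2: numerator ~ 5·(x + 2), denominator ~ 5·(x + 2)^2/2.
The limit of the ratio is -∞.

Final answer: -∞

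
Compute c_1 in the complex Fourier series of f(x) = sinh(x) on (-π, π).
Compute the real Fourier coefficients first: a_1 = 0, b_1 = sinh(π)/π.
Then c_1 = (a_1 − i·b_1)/2 = -i·sinh(π)/(2·π).

Final answer: -i·sinh(π)/(2·π)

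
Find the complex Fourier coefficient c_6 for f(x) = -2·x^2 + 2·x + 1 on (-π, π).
Compute the real Fourier coefficients first: a_6 = -2/9, b_6 = -2/3.
Then c_6 = (a_6 − i·b_6)/2 = -1/9 + i/3.

Final answer: -1/9 + i/3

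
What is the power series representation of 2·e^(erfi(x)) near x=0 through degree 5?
x^5·(8/(15·π^(5/2)) + 2/(5·√(π)) + 8/(3·π^(3/2))) + x^4·(4/(3·π^2) + 8/(3·π)) + x^3·(8/(3·π^(3/2)) + 4/(3·√(π))) + 4·x^2/π + 4·x/√(π) + 2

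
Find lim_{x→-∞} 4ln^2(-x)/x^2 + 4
The quotient is an ∞/∞ indeterminate form as x → -∞.
Compare growth rates of the dominant terms (exponentials ≫ polynomials ≫ logarithms), or apply L'Hôpital's rule; the quotient → 0.
Adding the constant: 0 + 4 = 4. Limit = 4.

Final answer: 4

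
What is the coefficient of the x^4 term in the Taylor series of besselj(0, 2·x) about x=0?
Expand to order 4: besselj(0, 2·x) = x^4/4 - x^2 + 1 + O(x^5).
The coefficient of x^4 is 1/4.

Final answer: 1/4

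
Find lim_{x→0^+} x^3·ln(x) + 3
The product is a 0·∞ indeterminate form at x → 0⁺.
Rewrite the product as ln(x) / x^(-3) and apply L'Hôpital, or use the standard hierarchy x^(-3) ≫ |ln x| as x → 0⁺.
The indeterminate product → 0, so the limit = 3.

Final answer: 3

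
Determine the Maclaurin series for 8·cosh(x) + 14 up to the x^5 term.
x^4/3 + 4·x^2 + 22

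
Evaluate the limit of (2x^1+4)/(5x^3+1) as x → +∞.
This is an ∞/∞ indeterminate form as x → +∞.
Divide numerator and denominator by x^3 and let the lower-order terms vanish; the numerator's degree 1 is below the denominator's degree 3, so the quotient → 0.
Limit = 0.

Final answer: 0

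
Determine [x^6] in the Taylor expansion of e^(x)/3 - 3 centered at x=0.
Expand to order 6: e^(x)/3 - 3 = x^6/2160 + x^5/360 + x^4/72 + x^3/18 + x^2/6 + x/3 - 8/3 + O(x^7).
The coefficient of x^6 is 1/2160.

Final answer: 1/2160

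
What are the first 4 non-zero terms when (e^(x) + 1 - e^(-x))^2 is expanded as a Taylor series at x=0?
2·x^3/3 + 4·x^2 + 4·x + 1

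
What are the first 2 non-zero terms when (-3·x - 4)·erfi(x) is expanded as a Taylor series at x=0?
-6·x^2/√(π) - 8·x/√(π)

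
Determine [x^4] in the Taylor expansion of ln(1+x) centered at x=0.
Expand to order 4: ln(1+x) = -x^4/4 + x^3/3 - x^2/2 + x + O(x^5).
The coefficient of x^4 is -1/4.

Final answer: -1/4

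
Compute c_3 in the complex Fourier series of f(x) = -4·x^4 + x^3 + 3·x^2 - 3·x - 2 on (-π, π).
Compute the real Fourier coefficients first: a_3 = -100/27 + 32·π^2/9, b_3 = -22/9 + 2·π^2/3.
Then c_3 = (a_3 − i·b_3)/2 = -50/27 + 16·π^2/9 - i·π^2/3 + 11·i/9.

Final answer: -50/27 + 16·π^2/9 - i·π^2/3 + 11·i/9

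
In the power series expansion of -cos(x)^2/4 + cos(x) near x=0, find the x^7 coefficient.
Expand to order 7: -cos(x)^2/4 + cos(x) = 7·x^6/720 - x^4/24 - x^2/4 + 3/4 + O(x^8).
The coefficient of x^7 is 0.

Final answer: 0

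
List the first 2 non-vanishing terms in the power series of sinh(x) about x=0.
x^3/6 + x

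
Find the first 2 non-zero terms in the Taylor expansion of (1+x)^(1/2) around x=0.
x/2 + 1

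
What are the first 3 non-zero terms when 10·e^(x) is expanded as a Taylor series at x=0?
5·x^2 + 10·x + 10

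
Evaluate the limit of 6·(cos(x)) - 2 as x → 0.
Direct substitution at x = 0 gives 4.

Final answer: 4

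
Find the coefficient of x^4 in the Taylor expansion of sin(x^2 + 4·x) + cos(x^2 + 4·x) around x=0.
Expand to order 4: sin(x^2 + 4·x) + cos(x^2 + 4·x) = 13·x^4/6 - 44·x^3/3 - 7·x^2 + 4·x + 1 + O(x^5).
The coefficient of x^4 is 13/6.

Final answer: 13/6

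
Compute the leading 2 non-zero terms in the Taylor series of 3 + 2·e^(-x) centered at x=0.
5 - 2·x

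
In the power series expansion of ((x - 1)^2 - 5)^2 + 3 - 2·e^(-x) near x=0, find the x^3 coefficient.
Expand to order 3: ((x - 1)^2 - 5)^2 + 3 - 2·e^(-x) = -11·x^3/3 - 5·x^2 + 18·x + 17 + O(x^4).
The coefficient of x^3 is -11/3.

Final answer: -11/3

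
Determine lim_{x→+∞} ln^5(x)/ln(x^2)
This is an ∞/∞ indeterminate form as x → +∞.
Write ln(x^2) = 2·ln(x), reducing the quotient to ln^4(x)/2 → ∞.
Limit = ∞.

Final answer: ∞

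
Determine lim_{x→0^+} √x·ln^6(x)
This is a 0·∞ indeterminate form at x → 0⁺.
Rewrite the product as ln^6(x) / x^(-1/2) and apply L'Hôpital, or use the standard hierarchy x^(-1/2) ≫ |ln x|^6 as x → 0⁺.
The indeterminate product → 0, so the limit = 0.

Final answer: 0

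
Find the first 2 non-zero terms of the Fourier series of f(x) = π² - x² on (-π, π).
4·cos(x) + 2·π^2/3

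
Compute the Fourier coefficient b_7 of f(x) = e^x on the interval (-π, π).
b_7 = (1/π) ∫_{-π}^{π} f(x)·sin(7x) dx.
Evaluate the integral (use parity and integration by parts as needed): b_7 = (-7 + 7·e^(2·π))·e^(-π)/(50·π).

Final answer: (-7 + 7·e^(2·π))·e^(-π)/(50·π)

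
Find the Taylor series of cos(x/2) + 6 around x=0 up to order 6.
-x^6/46080 + x^4/384 - x^2/8 + 7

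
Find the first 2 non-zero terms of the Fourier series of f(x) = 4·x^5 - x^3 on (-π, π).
(-162·π^2 + 8·π^4 + 972)·sin(x) + (-4·π^4 - 63/2 + 21·π^2)·sin(2·x)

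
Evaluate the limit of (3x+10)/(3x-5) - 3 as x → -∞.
Evaluate the dominant behaviour as x → -∞; each term tends to a finite value or vanishes.
Limit = -2.

Final answer: -2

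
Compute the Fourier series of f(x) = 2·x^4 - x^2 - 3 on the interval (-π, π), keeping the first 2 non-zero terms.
(100 - 16·π^2)·cos(x) - π^2/3 - 3 + 2·π^4/5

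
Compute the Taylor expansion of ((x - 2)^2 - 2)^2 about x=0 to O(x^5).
x^4 - 8·x^3 + 20·x^2 - 16·x + 4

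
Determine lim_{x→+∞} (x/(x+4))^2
As x → +∞: x/(x+4) = 1/(1 + 4/x) → 1, and the 2nd power of a limit-1 base also → 1.
Limit = 1.

Final answer: 1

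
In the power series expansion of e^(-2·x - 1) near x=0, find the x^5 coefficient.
Expand to order 5: e^(-2·x - 1) = -4·x^5·e^(-1)/15 + 2·x^4·e^(-1)/3 - 4·x^3·e^(-1)/3 + 2·x^2·e^(-1) - 2·x·e^(-1) + e^(-1) + O(x^6).
The coefficient of x^5 is -4·e^(-1)/15.

Final answer: -4·e^(-1)/15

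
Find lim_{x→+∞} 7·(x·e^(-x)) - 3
Evaluate the dominant behaviour as x → +∞; each term tends to a finite value or vanishes.
Limit = -3.

Final answer: -3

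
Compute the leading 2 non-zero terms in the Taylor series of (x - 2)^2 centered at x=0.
4 - 4·x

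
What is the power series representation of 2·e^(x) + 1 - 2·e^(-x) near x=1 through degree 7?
(-2 + e + 2·e^(2))·e^(-1) + (2 + 2·e^(2))·e^(-1)·(x - 1) + (-1 + e^(2))·e^(-1)·(x - 1)^2 + (1 + e^(2))·e^(-1)·(x - 1)^3/3 + (-1 + e^(2))·e^(-1)·(x - 1)^4/12 + (1 + e^(2))·e^(-1)·(x - 1)^5/60 + (-1 + e^(2))·e^(-1)·(x - 1)^6/360 + (1 + e^(2))·e^(-1)·(x - 1)^7/2520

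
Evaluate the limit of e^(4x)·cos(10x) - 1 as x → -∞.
Evaluate the dominant behaviour as x → -∞; each term tends to a finite value or vanishes.
Limit = -1.

Final answer: -1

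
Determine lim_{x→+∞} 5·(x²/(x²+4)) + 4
Evaluate the dominant behaviour as x → +∞; each term tends to a finite value or vanishes.
Limit = 9.

Final answer: 9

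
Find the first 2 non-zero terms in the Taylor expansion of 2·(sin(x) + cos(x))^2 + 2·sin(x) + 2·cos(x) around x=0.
6·x + 4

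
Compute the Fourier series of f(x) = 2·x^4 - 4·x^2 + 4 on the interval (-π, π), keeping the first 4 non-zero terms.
(112 - 16·π^2)·cos(x) + (-10 + 4·π^2)·cos(2·x) + (80/27 - 16·π^2/9)·cos(3·x) - 4·π^2/3 + 4 + 2·π^4/5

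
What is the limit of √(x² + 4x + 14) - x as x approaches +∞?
This is an ∞ − ∞ indeterminate form.
Multiply and divide by the conjugate √(x²+4x + 14) + x; the x² terms cancel, leaving (4x + 14)/(√(x²+4x + 14)+x) → 4/2 = 2.
Limit = 2.

Final answer: 2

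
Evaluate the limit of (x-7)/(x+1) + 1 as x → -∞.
Evaluate the dominant behaviour as x → -∞; each term tends to a finite value or vanishes.
Limit = 2.

Final answer: 2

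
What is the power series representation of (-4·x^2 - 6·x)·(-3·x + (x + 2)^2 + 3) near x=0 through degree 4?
-4·x^4 - 10·x^3 - 34·x^2 - 42·x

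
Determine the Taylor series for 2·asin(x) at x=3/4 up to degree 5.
2·asin(3/4) + 8·√(7)·(x - 3/4)/7 + 48·√(7)·(x - 3/4)^2/49 + 2176·√(7)·(x - 3/4)^3/1029 + 12672·√(7)·(x - 3/4)^4/2401 + 178176·√(7)·(x - 3/4)^5/12005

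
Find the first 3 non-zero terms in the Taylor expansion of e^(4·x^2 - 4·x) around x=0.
12·x^2 - 4·x + 1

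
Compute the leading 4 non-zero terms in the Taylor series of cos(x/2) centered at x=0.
-x^6/46080 + x^4/384 - x^2/8 + 1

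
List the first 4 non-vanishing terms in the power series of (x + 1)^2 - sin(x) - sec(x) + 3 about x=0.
x^3/6 + x^2/2 + x + 3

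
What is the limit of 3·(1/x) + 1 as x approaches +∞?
Evaluate the dominant behaviour as x → +∞; each term tends to a finite value or vanishes.
Limit = 1.

Final answer: 1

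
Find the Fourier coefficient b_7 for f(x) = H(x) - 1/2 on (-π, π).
b_7 = (1/π) ∫_{-π}^{π} f(x)·sin(7x) dx.
Evaluate the integral (use parity and integration by parts as needed): b_7 = 2/(7·π).

Final answer: 2/(7·π)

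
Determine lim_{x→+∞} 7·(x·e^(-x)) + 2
Evaluate the dominant behaviour as x → +∞; each term tends to a finite value or vanishes.
Limit = 2.

Final answer: 2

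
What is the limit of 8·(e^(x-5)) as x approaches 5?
Direct substitution at x = 5 gives 8.

Final answer: 8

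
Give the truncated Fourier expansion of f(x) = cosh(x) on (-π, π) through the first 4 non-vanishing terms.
-cos(x)·sinh(π)/π + 2·cos(2·x)·sinh(π)/(5·π) - cos(3·x)·sinh(π)/(5·π) + sinh(π)/π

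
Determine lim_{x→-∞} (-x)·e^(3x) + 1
The product is a 0·∞ indeterminate form at x → -∞.
Rewrite the product as (-x) / e^(-3x) (an ∞/∞ form) and apply L'Hôpital, or use the standard hierarchy e^(3|x|) ≫ |(-x)| as x → -∞.
The indeterminate product → 0, so the limit = 1.

Final answer: 1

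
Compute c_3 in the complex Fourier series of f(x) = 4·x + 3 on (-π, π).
Compute the real Fourier coefficients first: a_3 = 0, b_3 = 8/3.
Then c_3 = (a_3 − i·b_3)/2 = -4·i/3.

Final answer: -4·i/3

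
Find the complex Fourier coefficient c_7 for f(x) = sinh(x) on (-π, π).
Compute the real Fourier coefficients first: a_7 = 0, b_7 = 7·sinh(π)/(25·π).
Then c_7 = (a_7 − i·b_7)/2 = -7·i·sinh(π)/(50·π).

Final answer: -7·i·sinh(π)/(50·π)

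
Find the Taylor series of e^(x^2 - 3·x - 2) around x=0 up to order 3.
-15·x^3·e^(-2)/2 + 11·x^2·e^(-2)/2 - 3·x·e^(-2) + e^(-2)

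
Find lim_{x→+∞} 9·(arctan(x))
Evaluate the dominant behaviour as x → +∞; each term tends to a finite value or vanishes.
Limit = 9·π/2.

Final answer: 9·π/2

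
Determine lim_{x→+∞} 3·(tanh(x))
Evaluate the dominant behaviour as x → +∞; each term tends to a finite value or vanishes.
Limit = 3.

Final answer: 3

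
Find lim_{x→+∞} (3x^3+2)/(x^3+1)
This is an ∞/∞ indeterminate form as x → +∞.
Divide numerator and denominator by x^3 and let the lower-order terms vanish; the leading terms give 3/1 = 3.
Limit = 3.

Final answer: 3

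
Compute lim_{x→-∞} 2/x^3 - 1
Evaluate the dominant behaviour as x → -∞; each term tends to a finite value or vanishes.
Limit = -1.

Final answer: -1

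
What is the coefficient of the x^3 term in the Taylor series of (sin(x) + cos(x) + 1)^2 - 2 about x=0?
Expand to order 3: (sin(x) + cos(x) + 1)^2 - 2 = -5·x^3/3 - x^2 + 4·x + 2 + O(x^4).
The coefficient of x^3 is -5/3.

Final answer: -5/3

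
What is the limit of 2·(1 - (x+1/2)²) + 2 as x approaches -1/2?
Direct substitution at x = -1/2 gives 4.

Final answer: 4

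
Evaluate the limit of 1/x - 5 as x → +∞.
Evaluate the dominant behaviour as x → +∞; each term tends to a finite value or vanishes.
Limit = -5.

Final answer: -5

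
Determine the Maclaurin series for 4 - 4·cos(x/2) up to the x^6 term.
x^6/11520 - x^4/96 + x^2/2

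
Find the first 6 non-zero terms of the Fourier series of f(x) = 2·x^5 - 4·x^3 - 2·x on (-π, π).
(-88·π^2 + 4·π^4 + 524)·sin(x) + (-2·π^4 - 19 + 14·π^2)·sin(2·x) + (-152·π^2/27 + 196/81 + 4·π^4/3)·sin(3·x) + (-π^4 - 7/32 + 13·π^2/4)·sin(4·x) + (-56·π^2/25 - 164/625 + 4·π^4/5)·sin(5·x) + (-2·π^4/3 + 31/81 + 46·π^2/27)·sin(6·x)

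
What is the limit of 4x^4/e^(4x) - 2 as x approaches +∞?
The quotient is an ∞/∞ indeterminate form as x → +∞.
The exponential denominator e^(4x) dominates the polynomial numerator (e^x ≫ x^4 as x → ∞), so the quotient → 0.
Adding the constant: 0 - 2 = -2. Limit = -2.

Final answer: -2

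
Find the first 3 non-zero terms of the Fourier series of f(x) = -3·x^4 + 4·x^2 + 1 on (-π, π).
(-160 + 24·π^2)·cos(x) + (13 - 6·π^2)·cos(2·x) - 3·π^4/5 + 1 + 4·π^2/3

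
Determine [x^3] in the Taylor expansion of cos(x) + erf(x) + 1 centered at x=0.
Expand to order 3: cos(x) + erf(x) + 1 = -2·x^3/(3·√(π)) - x^2/2 + 2·x/√(π) + 2 + O(x^4).
The coefficient of x^3 is -2/(3·√(π)).

Final answer: -2/(3·√(π))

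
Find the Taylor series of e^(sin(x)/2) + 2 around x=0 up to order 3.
-x^3/16 + x^2/8 + x/2 + 3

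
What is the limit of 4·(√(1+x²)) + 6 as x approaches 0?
Direct substitution at x = 0 gives 10.

Final answer: 10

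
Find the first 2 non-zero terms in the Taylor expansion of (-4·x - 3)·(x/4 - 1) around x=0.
13·x/4 + 3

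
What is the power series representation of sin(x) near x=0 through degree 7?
-x^7/5040 + x^5/120 - x^3/6 + x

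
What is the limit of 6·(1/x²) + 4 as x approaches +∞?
Evaluate the dominant behaviour as x → +∞; each term tends to a finite value or vanishes.
Limit = 4.

Final answer: 4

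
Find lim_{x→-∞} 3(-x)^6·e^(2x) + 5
The product is a 0·∞ indeterminate form at x → -∞.
Rewrite the product as 3(-x)^6 / e^(-2x) (an ∞/∞ form) and apply L'Hôpital, or use the standard hierarchy e^(2|x|) ≫ |(-x)^6| as x → -∞.
The indeterminate product → 0, so the limit = 5.

Final answer: 5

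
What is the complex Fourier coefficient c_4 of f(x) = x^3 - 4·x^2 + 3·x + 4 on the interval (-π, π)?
Compute the real Fourier coefficients first: a_4 = -1, b_4 = -π^2/2 - 21/16.
Then c_4 = (a_4 − i·b_4)/2 = -1/2 + 21·i/32 + i·π^2/4.

Final answer: -1/2 + 21·i/32 + i·π^2/4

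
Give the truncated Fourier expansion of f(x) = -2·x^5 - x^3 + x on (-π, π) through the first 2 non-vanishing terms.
(-466 - 4·π^4 + 78·π^2)·sin(x) + (-9·π^2 + 25/2 + 2·π^4)·sin(2·x)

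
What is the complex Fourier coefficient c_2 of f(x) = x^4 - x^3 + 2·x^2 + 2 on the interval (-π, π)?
Compute the real Fourier coefficients first: a_2 = -1 + 2·π^2, b_2 = -3/2 + π^2.
Then c_2 = (a_2 − i·b_2)/2 = -1/2 + π^2 - i·π^2/2 + 3·i/4.

Final answer: -1/2 + π^2 - i·π^2/2 + 3·i/4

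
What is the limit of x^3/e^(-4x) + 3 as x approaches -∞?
The quotient is an ∞/∞ indeterminate form as x → -∞.
Compare growth rates of the dominant terms (exponentials ≫ polynomials ≫ logarithms), or apply L'Hôpital's rule; the quotient → 0.
Adding the constant: 0 + 3 = 3. Limit = 3.

Final answer: 3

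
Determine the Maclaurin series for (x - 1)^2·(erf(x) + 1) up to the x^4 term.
4·x^4/(3·√(π)) + 4·x^3/(3·√(π)) + x^2·(1 - 4/√(π)) + x·(-2 + 2/√(π)) + 1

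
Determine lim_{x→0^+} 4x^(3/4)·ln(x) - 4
The product is a 0·∞ indeterminate form at x → 0⁺.
Rewrite the product as 4·ln(x) / x^(-3/4) and apply L'Hôpital, or use the standard hierarchy x^(-3/4) ≫ |ln x| as x → 0⁺.
The indeterminate product → 0, so the limit = -4.

Final answer: -4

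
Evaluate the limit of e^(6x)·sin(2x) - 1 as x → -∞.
Evaluate the dominant behaviour as x → -∞; each term tends to a finite value or vanishes.
Limit = -1.

Final answer: -1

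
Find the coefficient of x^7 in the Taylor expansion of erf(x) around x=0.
Expand to order 7: erf(x) = -x^7/(21·√(π)) + x^5/(5·√(π)) - 2·x^3/(3·√(π)) + 2·x/√(π) + O(x^8).
The coefficient of x^7 is -1/(21·√(π)).

Final answer: -1/(21·√(π))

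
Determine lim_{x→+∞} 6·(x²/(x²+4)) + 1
Evaluate the dominant behaviour as x → +∞; each term tends to a finite value or vanishes.
Limit = 7.

Final answer: 7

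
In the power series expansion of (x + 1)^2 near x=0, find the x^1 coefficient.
Expand to order 1: (x + 1)^2 = 2·x + 1 + O(x^2).
The coefficient of x^1 is 2.

Final answer: 2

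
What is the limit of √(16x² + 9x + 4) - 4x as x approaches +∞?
As x → +∞: multiply by the conjugate to get (9x+4)/(√(16x²+9x+4)+4x); the denominator ~ 8x, so the limit is 9/8.
Limit = 9/8.

Final answer: 9/8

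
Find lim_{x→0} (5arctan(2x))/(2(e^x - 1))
Both numerator and denominator → 0 as x → 0; this is a 0/0 indeterminate form.
Expand each to leading order near x = 0: numerator ~ 10·x, denominator ~ 2·x.
The limit of the ratio is 5.

Final answer: 5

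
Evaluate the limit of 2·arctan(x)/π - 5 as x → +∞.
Evaluate the dominant behaviour as x → +∞; each term tends to a finite value or vanishes.
Limit = -4.

Final answer: -4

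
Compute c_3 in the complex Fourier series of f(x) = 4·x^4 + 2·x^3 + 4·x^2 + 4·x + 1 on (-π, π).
Compute the real Fourier coefficients first: a_3 = 16/27 - 32·π^2/9, b_3 = 16/9 + 4·π^2/3.
Then c_3 = (a_3 − i·b_3)/2 = -16·π^2/9 + 8/27 - 2·i·π^2/3 - 8·i/9.

Final answer: -16·π^2/9 + 8/27 - 2·i·π^2/3 - 8·i/9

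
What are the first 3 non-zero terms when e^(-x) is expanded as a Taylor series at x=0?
x^2/2 - x + 1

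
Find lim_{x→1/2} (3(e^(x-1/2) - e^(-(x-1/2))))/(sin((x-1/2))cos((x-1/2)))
Both numerator and denominator → 0 as x → 1/2; this is a 0/0 indeterminate form.
Expand each to leading order near x = 1/2: numerator ~ 6·(x - 1/2), denominator ~ (x - 1/2).
The limit of the ratio is 6.

Final answer: 6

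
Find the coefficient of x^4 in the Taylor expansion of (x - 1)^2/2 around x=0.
Expand to order 4: (x - 1)^2/2 = x^2/2 - x + 1/2 + O(x^5).
The coefficient of x^4 is 0.

Final answer: 0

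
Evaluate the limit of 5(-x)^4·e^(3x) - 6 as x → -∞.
The product is a 0·∞ indeterminate form at x → -∞.
Rewrite the product as 5(-x)^4 / e^(-3x) (an ∞/∞ form) and apply L'Hôpital, or use the standard hierarchy e^(3|x|) ≫ |(-x)^4| as x → -∞.
The indeterminate product → 0, so the limit = -6.

Final answer: -6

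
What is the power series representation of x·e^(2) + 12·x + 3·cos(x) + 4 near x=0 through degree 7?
-x^6/240 + x^4/8 - 3·x^2/2 + x·(e^(2) + 12) + 7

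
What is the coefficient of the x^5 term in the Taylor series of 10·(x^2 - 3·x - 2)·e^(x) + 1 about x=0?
Expand to order 5: 10·(x^2 - 3·x - 2)·e^(x) + 1 = x^5/4 - 5·x^4/6 - 25·x^3/3 - 30·x^2 - 50·x - 19 + O(x^6).
The coefficient of x^5 is 1/4.

Final answer: 1/4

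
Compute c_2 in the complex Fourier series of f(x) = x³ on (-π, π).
Compute the real Fourier coefficients first: a_2 = 0, b_2 = 3/2 - π^2.
Then c_2 = (a_2 − i·b_2)/2 = -3·i/4 + i·π^2/2.

Final answer: -3·i/4 + i·π^2/2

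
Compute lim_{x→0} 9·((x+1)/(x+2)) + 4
Direct substitution at x = 0 gives 17/2.

Final answer: 17/2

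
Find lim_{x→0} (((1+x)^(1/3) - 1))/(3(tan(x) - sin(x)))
Both numerator and denominator → 0 as x → 0; this is a 0/0 indeterminate form.
Expand each to leading order near x = 0: numerator ~ x/3, denominator ~ 3·x^3/2.
The limit of the ratio is ∞.

Final answer: ∞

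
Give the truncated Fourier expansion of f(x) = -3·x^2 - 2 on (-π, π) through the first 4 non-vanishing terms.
12·cos(x) - 3·cos(2·x) + 4·cos(3·x)/3 - π^2 - 2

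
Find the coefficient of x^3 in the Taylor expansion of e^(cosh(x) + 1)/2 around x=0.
Expand to order 3: e^(cosh(x) + 1)/2 = x^2·e^(2)/4 + e^(2)/2 + O(x^4).
The coefficient of x^3 is 0.

Final answer: 0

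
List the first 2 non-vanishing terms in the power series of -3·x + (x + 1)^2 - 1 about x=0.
x^2 - x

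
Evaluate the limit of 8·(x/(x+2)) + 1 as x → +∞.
Evaluate the dominant behaviour as x → +∞; each term tends to a finite value or vanishes.
Limit = 9.

Final answer: 9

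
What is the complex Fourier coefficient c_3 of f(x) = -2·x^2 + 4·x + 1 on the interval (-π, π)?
Compute the real Fourier coefficients first: a_3 = 8/9, b_3 = 8/3.
Then c_3 = (a_3 − i·b_3)/2 = 4/9 - 4·i/3.

Final answer: 4/9 - 4·i/3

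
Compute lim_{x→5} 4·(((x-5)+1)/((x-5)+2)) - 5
Direct substitution at x = 5 gives -3.

Final answer: -3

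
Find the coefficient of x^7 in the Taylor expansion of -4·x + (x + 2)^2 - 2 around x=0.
Expand to order 7: -4·x + (x + 2)^2 - 2 = x^2 + 2 + O(x^8).
The coefficient of x^7 is 0.

Final answer: 0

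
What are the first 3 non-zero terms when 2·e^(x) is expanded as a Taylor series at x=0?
x^2 + 2·x + 2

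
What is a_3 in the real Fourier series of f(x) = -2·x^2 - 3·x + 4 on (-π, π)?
a_3 = (1/π) ∫_{-π}^{π} f(x)·cos(3x) dx.
Evaluate the integral (use parity and integration by parts as needed): a_3 = 8/9.

Final answer: 8/9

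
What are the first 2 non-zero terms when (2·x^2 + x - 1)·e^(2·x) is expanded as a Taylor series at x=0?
-x - 1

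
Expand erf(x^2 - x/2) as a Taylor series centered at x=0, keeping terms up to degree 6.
-29·x^6/(48·√(π)) + 159·x^5/(160·√(π)) - x^4/(2·√(π)) + x^3/(12·√(π)) + 2·x^2/√(π) - x/√(π)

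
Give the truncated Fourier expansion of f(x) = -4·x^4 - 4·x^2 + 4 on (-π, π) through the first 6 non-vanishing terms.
(-176 + 32·π^2)·cos(x) + (8 - 8·π^2)·cos(2·x) + (-16/27 + 32·π^2/9)·cos(3·x) + (-2·π^2 - 1/4)·cos(4·x) + (208/625 + 32·π^2/25)·cos(5·x) - 4·π^4/5 - 4·π^2/3 + 4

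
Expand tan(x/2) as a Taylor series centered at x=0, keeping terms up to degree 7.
17·x^7/40320 + x^5/240 + x^3/24 + x/2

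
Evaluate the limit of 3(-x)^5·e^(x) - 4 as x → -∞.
The product is a 0·∞ indeterminate form at x → -∞.
Rewrite the product as 3(-x)^5 / e^(-x) (an ∞/∞ form) and apply L'Hôpital, or use the standard hierarchy e^(|x|) ≫ |(-x)^5| as x → -∞.
The indeterminate product → 0, so the limit = -4.

Final answer: -4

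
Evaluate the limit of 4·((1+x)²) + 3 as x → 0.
Direct substitution at x = 0 gives 7.

Final answer: 7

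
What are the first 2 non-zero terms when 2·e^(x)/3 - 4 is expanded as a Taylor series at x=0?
2·x/3 - 10/3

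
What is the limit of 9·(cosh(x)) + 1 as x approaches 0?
Direct substitution at x = 0 gives 10.

Final answer: 10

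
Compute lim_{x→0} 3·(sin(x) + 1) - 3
Direct substitution at x = 0 gives 0.

Final answer: 0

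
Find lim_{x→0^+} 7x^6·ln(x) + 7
The product is a 0·∞ indeterminate form at x → 0⁺.
Rewrite the product as 7·ln(x) / x^(-6) and apply L'Hôpital, or use the standard hierarchy x^(-6) ≫ |ln x| as x → 0⁺.
The indeterminate product → 0, so the limit = 7.

Final answer: 7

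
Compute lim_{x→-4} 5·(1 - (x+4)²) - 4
Direct substitution at x = -4 gives 1.

Final answer: 1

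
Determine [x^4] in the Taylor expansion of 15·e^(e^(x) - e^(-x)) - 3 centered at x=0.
Expand to order 4: 15·e^(e^(x) - e^(-x)) - 3 = 20·x^4 + 25·x^3 + 30·x^2 + 30·x + 12 + O(x^5).
The coefficient of x^4 is 20.

Final answer: 20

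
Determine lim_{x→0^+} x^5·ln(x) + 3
The product is a 0·∞ indeterminate form at x → 0⁺.
Rewrite the product as ln(x) / x^(-5) and apply L'Hôpital, or use the standard hierarchy x^(-5) ≫ |ln x| as x → 0⁺.
The indeterminate product → 0, so the limit = 3.

Final answer: 3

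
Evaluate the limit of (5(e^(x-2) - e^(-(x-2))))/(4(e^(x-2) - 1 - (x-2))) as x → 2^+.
Both numerator and denominator → 0 as x → 2^+; this is a 0/0 indeterminate form.
Expand each to leading order near x = 2: numerator ~ 10·(x - 2), denominator ~ 2·(x - 2)^2.
The limit of the ratio is ∞.

Final answer: ∞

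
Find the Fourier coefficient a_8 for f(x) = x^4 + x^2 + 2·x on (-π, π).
a_8 = (1/π) ∫_{-π}^{π} f(x)·cos(8x) dx.
Evaluate the integral (use parity and integration by parts as needed): a_8 = 13/256 + π^2/8.

Final answer: 13/256 + π^2/8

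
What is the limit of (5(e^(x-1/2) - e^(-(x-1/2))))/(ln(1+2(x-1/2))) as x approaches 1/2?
Both numerator and denominator → 0 as x → 1/2; this is a 0/0 indeterminate form.
Expand each to leading order near x = 1/2: numerator ~ 10·(x - 1/2), denominator ~ 2·(x - 1/2).
The limit of the ratio is 5.

Final answer: 5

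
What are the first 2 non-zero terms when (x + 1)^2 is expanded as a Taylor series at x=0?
2·x + 1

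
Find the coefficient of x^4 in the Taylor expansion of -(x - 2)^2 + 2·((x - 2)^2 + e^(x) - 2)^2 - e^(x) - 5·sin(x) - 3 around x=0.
Expand to order 4: -(x - 2)^2 + 2·((x - 2)^2 + e^(x) - 2)^2 - e^(x) - 5·sin(x) - 3 = 71·x^4/24 - 46·x^3/3 + 69·x^2/2 - 38·x + 10 + O(x^5).
The coefficient of x^4 is 71/24.

Final answer: 71/24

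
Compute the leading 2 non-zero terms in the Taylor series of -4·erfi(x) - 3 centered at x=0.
-8·x/√(π) - 3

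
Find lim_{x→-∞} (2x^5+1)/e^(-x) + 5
The quotient is an ∞/∞ indeterminate form as x → -∞.
Compare growth rates of the dominant terms (exponentials ≫ polynomials ≫ logarithms), or apply L'Hôpital's rule; the quotient → 0.
Adding the constant: 0 + 5 = 5. Limit = 5.

Final answer: 5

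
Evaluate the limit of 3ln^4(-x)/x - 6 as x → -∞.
The quotient is an ∞/∞ indeterminate form as x → -∞.
Compare growth rates of the dominant terms (exponentials ≫ polynomials ≫ logarithms), or apply L'Hôpital's rule; the quotient → 0.
Adding the constant: 0 - 6 = -6. Limit = -6.

Final answer: -6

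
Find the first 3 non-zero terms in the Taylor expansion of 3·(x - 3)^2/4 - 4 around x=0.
3·x^2/4 - 9·x/2 + 11/4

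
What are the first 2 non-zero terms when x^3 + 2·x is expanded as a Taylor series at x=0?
x^3 + 2·x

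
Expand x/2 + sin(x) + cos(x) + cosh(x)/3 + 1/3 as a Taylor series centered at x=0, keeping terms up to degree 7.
-x^7/5040 - x^6/1080 + x^5/120 + x^4/18 - x^3/6 - x^2/3 + 3·x/2 + 5/3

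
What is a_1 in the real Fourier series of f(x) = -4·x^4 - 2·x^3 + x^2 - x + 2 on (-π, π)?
a_1 = (1/π) ∫_{-π}^{π} f(x)·cos(1x) dx.
Evaluate the integral (use parity and integration by parts as needed): a_1 = -196 + 32·π^2.

Final answer: -196 + 32·π^2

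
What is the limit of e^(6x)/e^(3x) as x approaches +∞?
This is an ∞/∞ indeterminate form as x → +∞.
Rewrite e^(6x)/e^(3x) = e^((6−3)x) = e^(3x); the exponent coefficient is 3 > 0 so e^(3x) → ∞.
Limit = ∞.

Final answer: ∞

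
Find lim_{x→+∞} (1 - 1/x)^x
As x → +∞: this is the defining limit (1 - 1/x)^x → e^(-1).
Limit = e^(-1).

Final answer: e^(-1)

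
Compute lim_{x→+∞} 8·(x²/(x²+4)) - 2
Evaluate the dominant behaviour as x → +∞; each term tends to a finite value or vanishes.
Limit = 6.

Final answer: 6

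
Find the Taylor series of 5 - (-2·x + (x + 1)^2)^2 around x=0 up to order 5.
-x^4 - 2·x^2 + 4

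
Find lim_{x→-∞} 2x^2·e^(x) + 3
The product is a 0·∞ indeterminate form at x → -∞.
Rewrite the product as 2x^2 / e^(-x) (an ∞/∞ form) and apply L'Hôpital, or use the standard hierarchy e^(|x|) ≫ |x^2| as x → -∞.
The indeterminate product → 0, so the limit = 3.

Final answer: 3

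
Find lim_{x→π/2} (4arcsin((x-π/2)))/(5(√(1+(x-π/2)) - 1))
Both numerator and denominator → 0 as x → π/2; this is a 0/0 indeterminate form.
Expand each to leading order near x = π/2: numerator ~ 4·(x - π/2), denominator ~ 5·(x - π/2)/2.
The limit of the ratio is 8/5.

Final answer: 8/5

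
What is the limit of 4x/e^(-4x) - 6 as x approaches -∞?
The quotient is an ∞/∞ indeterminate form as x → -∞.
Compare growth rates of the dominant terms (exponentials ≫ polynomials ≫ logarithms), or apply L'Hôpital's rule; the quotient → 0.
Adding the constant: 0 - 6 = -6. Limit = -6.

Final answer: -6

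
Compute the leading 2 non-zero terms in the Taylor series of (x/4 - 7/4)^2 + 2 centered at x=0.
81/16 - 7·x/8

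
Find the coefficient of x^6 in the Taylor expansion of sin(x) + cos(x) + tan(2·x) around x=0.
Expand to order 6: sin(x) + cos(x) + tan(2·x) = -x^6/720 + 171·x^5/40 + x^4/24 + 5·x^3/2 - x^2/2 + 3·x + 1 + O(x^7).
The coefficient of x^6 is -1/720.

Final answer: -1/720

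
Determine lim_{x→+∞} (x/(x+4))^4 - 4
As x → +∞: x/(x+4) = 1/(1 + 4/x) → 1, and the 4th power of a limit-1 base also → 1; with the additive constant, 1 - 4 = -3.
Limit = -3.

Final answer: -3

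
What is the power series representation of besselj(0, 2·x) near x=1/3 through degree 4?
besselj(0, 2/3) - 2·besselj(1, 2/3)·(x - 1/3) + (-besselj(0, 2/3) + besselj(2, 2/3))·(x - 1/3)^2 + (-besselj(3, 2/3)/3 + besselj(1, 2/3))·(x - 1/3)^3 + (-besselj(2, 2/3)/3 + besselj(4, 2/3)/12 + besselj(0, 2/3)/4)·(x - 1/3)^4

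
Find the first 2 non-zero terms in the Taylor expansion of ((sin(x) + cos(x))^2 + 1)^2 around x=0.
8·x + 4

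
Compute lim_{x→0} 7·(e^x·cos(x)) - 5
Direct substitution at x = 0 gives 2.

Final answer: 2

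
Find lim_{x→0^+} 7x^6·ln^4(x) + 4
The product is a 0·∞ indeterminate form at x → 0⁺.
Rewrite the product as 7·ln^4(x) / x^(-6) and apply L'Hôpital, or use the standard hierarchy x^(-6) ≫ |ln x|^4 as x → 0⁺.
The indeterminate product → 0, so the limit = 4.

Final answer: 4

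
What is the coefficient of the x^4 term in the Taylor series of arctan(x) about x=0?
Expand to order 4: arctan(x) = -x^3/3 + x + O(x^5).
The coefficient of x^4 is 0.

Final answer: 0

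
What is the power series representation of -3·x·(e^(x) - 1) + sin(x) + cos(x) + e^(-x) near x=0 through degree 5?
-x^5/8 - 5·x^4/12 - 11·x^3/6 - 3·x^2 + 2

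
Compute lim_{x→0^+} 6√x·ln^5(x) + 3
The product is a 0·∞ indeterminate form at x → 0⁺.
Rewrite the product as 6·ln^5(x) / x^(-1/2) and apply L'Hôpital, or use the standard hierarchy x^(-1/2) ≫ |ln x|^5 as x → 0⁺.
The indeterminate product → 0, so the limit = 3.

Final answer: 3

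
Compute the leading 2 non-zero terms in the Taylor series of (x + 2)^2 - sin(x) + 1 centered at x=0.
3·x + 5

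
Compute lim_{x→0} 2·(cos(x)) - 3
Direct substitution at x = 0 gives -1.

Final answer: -1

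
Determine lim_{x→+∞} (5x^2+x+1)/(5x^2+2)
This is an ∞/∞ indeterminate form as x → +∞.
Divide numerator and denominator by x^2 and let the lower-order terms vanish; the leading terms give 5/5 = 1.
Limit = 1.

Final answer: 1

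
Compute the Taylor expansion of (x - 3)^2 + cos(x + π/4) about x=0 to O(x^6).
-√(2)·x^5/240 + √(2)·x^4/48 + √(2)·x^3/12 + x^2·(1 - √(2)/4) + x·(-6 - √(2)/2) + √(2)/2 + 9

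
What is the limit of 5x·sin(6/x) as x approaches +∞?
As x → +∞: let u = 6/x → 0⁺; then 5·x·sin(6/x) = 5·6·sin(u)/u → 5·6·1 = 30.
Limit = 30.

Final answer: 30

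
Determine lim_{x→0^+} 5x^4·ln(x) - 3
The product is a 0·∞ indeterminate form at x → 0⁺.
Rewrite the product as 5·ln(x) / x^(-4) and apply L'Hôpital, or use the standard hierarchy x^(-4) ≫ |ln x| as x → 0⁺.
The indeterminate product → 0, so the limit = -3.

Final answer: -3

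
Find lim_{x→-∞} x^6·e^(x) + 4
The product is a 0·∞ indeterminate form at x → -∞.
Rewrite the product as x^6 / e^(-x) (an ∞/∞ form) and apply L'Hôpital, or use the standard hierarchy e^(|x|) ≫ |x^6| as x → -∞.
The indeterminate product → 0, so the limit = 4.

Final answer: 4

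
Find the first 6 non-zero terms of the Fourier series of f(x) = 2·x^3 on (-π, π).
(-24 + 4·π^2)·sin(x) + (3 - 2·π^2)·sin(2·x) + (-8/9 + 4·π^2/3)·sin(3·x) + (3/8 - π^2)·sin(4·x) + (-24/125 + 4·π^2/5)·sin(5·x) + (1/9 - 2·π^2/3)·sin(6·x)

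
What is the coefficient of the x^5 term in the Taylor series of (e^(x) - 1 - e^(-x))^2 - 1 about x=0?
Expand to order 5: (e^(x) - 1 - e^(-x))^2 - 1 = -x^5/30 + 4·x^4/3 - 2·x^3/3 + 4·x^2 - 4·x + O(x^6).
The coefficient of x^5 is -1/30.

Final answer: -1/30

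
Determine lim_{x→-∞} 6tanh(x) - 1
Evaluate the dominant behaviour as x → -∞; each term tends to a finite value or vanishes.
Limit = -7.

Final answer: -7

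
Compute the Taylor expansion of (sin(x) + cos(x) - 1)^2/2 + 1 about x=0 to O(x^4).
-x^3/2 + x^2/2 + 1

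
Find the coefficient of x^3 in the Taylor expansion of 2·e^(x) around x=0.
Expand to order 3: 2·e^(x) = x^3/3 + x^2 + 2·x + 2 + O(x^4).
The coefficient of x^3 is 1/3.

Final answer: 1/3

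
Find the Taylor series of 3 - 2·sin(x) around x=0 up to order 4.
x^3/3 - 2·x + 3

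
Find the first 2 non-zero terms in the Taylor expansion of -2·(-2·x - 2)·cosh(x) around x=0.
4·x + 4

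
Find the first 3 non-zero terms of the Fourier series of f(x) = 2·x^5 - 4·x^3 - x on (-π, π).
(-88·π^2 + 4·π^4 + 526)·sin(x) + (-2·π^4 - 20 + 14·π^2)·sin(2·x) + (-152·π^2/27 + 250/81 + 4·π^4/3)·sin(3·x)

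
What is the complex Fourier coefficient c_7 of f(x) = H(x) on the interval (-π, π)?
Compute the real Fourier coefficients first: a_7 = 0, b_7 = 2/(7·π).
Then c_7 = (a_7 − i·b_7)/2 = -i/(7·π).

Final answer: -i/(7·π)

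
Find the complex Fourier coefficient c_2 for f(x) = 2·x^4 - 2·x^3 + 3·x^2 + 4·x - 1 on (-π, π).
Compute the real Fourier coefficients first: a_2 = -3 + 4·π^2, b_2 = -7 + 2·π^2.
Then c_2 = (a_2 − i·b_2)/2 = -3/2 + 2·π^2 - i·π^2 + 7·i/2.

Final answer: -3/2 + 2·π^2 - i·π^2 + 7·i/2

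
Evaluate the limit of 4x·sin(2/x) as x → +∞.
As x → +∞: let u = 2/x → 0⁺; then 4·x·sin(2/x) = 4·2·sin(u)/u → 4·2·1 = 8.
Limit = 8.

Final answer: 8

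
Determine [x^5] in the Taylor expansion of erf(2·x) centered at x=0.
Expand to order 5: erf(2·x) = 32·x^5/(5·√(π)) - 16·x^3/(3·√(π)) + 4·x/√(π) + O(x^6).
The coefficient of x^5 is 32/(5·√(π)).

Final answer: 32/(5·√(π))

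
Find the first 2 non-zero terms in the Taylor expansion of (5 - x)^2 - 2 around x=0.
23 - 10·x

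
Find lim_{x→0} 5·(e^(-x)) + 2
Direct substitution at x = 0 gives 7.

Final answer: 7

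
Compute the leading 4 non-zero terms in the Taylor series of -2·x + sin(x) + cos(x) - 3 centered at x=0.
-x^3/6 - x^2/2 - x - 2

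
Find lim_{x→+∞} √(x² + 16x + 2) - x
This is an ∞ − ∞ indeterminate form.
Multiply and divide by the conjugate √(x²+16x + 2) + x; the x² terms cancel, leaving (16x + 2)/(√(x²+16x + 2)+x) → 16/2 = 8.
Limit = 8.

Final answer: 8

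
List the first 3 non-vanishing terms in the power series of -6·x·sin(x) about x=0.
-x^6/20 + x^4 - 6·x^2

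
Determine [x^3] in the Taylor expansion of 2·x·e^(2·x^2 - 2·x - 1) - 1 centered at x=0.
Expand to order 3: 2·x·e^(2·x^2 - 2·x - 1) - 1 = 8·x^3·e^(-1) - 4·x^2·e^(-1) + 2·x·e^(-1) - 1 + O(x^4).
The coefficient of x^3 is 8·e^(-1).

Final answer: 8·e^(-1)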